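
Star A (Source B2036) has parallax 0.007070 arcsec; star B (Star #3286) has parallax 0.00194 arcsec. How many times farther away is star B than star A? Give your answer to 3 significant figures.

3.64

Since d = 1/p, d_B/d_A = p_A/p_B.
= 0.007070 / 0.00194 = 3.6443.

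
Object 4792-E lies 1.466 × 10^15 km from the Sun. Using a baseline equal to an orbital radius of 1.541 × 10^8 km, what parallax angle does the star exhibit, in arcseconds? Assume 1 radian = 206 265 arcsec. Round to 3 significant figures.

0.0217 arcsec

θ ≈ B/d = (1.541 × 10^8) / (1.466 × 10^15) = 1.0512 × 10^-7 rad.
In arcseconds: 1.0512 × 10^-7 × 206265 = 0.021683″.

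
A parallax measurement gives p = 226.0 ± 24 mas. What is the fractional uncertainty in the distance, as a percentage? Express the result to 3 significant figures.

10.6%

For d = 1/p, |σ_d/d| = |σ_p/p|.
σ_p/p = 24 / 226.0 = 0.10619 = 10.619%.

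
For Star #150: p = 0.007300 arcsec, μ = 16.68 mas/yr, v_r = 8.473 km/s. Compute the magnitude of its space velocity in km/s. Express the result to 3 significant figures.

d = 1/p = 1/0.007300″ = 136.99 pc.
μ = 16.68 mas/yr = 0.01668 ″/yr.
v_t = 4.740 μ d = 4.740 × 0.01668 × 136.99 = 10.831 km/s.
v = √(v_r² + v_t²) = √(8.473² + 10.831²) = √189.102 = 13.751 km/s.

13.8 km/s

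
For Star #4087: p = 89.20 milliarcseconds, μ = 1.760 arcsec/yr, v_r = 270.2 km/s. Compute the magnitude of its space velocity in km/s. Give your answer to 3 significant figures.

286 km/s

d = 1/p = 1/0.08920″ = 11.211 pc.
v_t = 4.740 μ d = 4.740 × 1.760 × 11.211 = 93.527 km/s.
v = √(v_r² + v_t²) = √(270.2² + 93.527²) = √81755.3 = 285.93 km/s.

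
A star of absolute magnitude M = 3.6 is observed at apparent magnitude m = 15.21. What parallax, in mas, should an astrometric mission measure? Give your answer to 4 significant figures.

m − M = 15.21 − 3.6 = 11.61.
d = 10^((m−M)/5 + 1) = 10^3.322 = 2098.9 pc.
p = 1/d = 1/2098.9 = 0.00047644 arcsec = 0.47644 mas.

0.4764 mas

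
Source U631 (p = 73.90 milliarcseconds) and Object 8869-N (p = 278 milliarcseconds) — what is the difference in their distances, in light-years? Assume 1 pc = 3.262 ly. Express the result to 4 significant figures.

d_A = 1/0.07390″ = 13.532 pc; d_B = 1/0.2780″ = 3.5971 pc.
|d_B − d_A| = |3.5971 − 13.532| = 9.9349 pc = 9.9349 × 3.262 ly = 32.408 ly.

32.41 ly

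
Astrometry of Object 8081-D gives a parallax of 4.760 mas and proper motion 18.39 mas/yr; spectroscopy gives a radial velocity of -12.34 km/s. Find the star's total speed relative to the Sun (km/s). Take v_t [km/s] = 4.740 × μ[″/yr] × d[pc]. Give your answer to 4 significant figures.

d = 1/p = 1/0.004760″ = 210.08 pc.
μ = 18.39 mas/yr = 0.01839 ″/yr.
v_t = 4.740 μ d = 4.740 × 0.01839 × 210.08 = 18.312 km/s.
v = √(v_r² + v_t²) = √((-12.34)² + 18.312²) = √487.605 = 22.082 km/s.

22.08 km/s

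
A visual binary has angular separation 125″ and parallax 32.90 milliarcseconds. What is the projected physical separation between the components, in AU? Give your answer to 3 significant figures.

3800 AU

d = 1/p = 1/0.03290″ = 30.395 pc.
At distance d (pc), an angle of θ arcsec spans θ·d AU: s = 125 × 30.395 = 3799.4 AU.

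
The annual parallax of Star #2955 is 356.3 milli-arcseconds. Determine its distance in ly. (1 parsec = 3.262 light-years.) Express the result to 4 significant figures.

9.155 ly

p = 356.3 milli-arcseconds = 0.3563 arcsec.
d = 1/p = 1/0.3563 = 2.8066 pc.
In light-years: 2.8066 × 3.262 = 9.1551 ly.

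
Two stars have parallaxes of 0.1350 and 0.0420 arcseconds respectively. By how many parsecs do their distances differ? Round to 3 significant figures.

16.4 pc

d_A = 1/0.1350″ = 7.4074 pc; d_B = 1/0.04200″ = 23.81 pc.
|d_B − d_A| = |23.81 − 7.4074| = 16.403 pc.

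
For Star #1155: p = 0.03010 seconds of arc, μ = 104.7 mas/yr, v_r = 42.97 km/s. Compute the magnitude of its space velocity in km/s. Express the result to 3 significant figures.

d = 1/p = 1/0.03010″ = 33.223 pc.
μ = 104.7 mas/yr = 0.1047 ″/yr.
v_t = 4.740 μ d = 4.740 × 0.1047 × 33.223 = 16.488 km/s.
v = √(v_r² + v_t²) = √(42.97² + 16.488²) = √2118.28 = 46.025 km/s.

46.0 km/s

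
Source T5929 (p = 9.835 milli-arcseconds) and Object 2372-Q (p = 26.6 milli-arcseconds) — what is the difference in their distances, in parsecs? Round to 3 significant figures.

d_A = 1/0.009835″ = 101.68 pc; d_B = 1/0.02660″ = 37.594 pc.
|d_B − d_A| = |37.594 − 101.68| = 64.086 pc.

64.1 pc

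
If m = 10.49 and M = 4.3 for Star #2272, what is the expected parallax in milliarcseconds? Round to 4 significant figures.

m − M = 10.49 − 4.3 = 6.19.
d = 10^((m−M)/5 + 1) = 10^2.238 = 172.98 pc.
p = 1/d = 1/172.98 = 0.005781 arcsec = 5.781 mas.

5.781 mas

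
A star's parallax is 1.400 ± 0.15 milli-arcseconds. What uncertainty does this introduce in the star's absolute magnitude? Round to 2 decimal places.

M = m − 5 log₁₀ d + 5 = m + 5 log₁₀ p + 5, so ∂M/∂p = 5/(p ln 10).
σ_M = (5/ln 10) · (σ_p/p) = 2.1715 × 0.15/1.400 = 2.1715 × 0.10714 = 0.23265.

σ_M = 0.23 mag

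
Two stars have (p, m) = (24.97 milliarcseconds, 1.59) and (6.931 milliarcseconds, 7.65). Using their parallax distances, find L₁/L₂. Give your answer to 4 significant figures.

L₁/L₂ = 20.45

d₁ = 1/p₁ = 1/0.02497″ = 40.048 pc; d₂ = 1/p₂ = 1/0.006931″ = 144.28 pc.
M₁ = m₁ − 5 log₁₀ d₁ + 5 = 1.59 − 8.0129 + 5 = -1.4229.
M₂ = 7.65 − 10.7960 + 5 = 1.8540.
L₁/L₂ = 10^(0.4(M₂ − M₁)) = 10^(0.4 × 3.2769) = 10^1.31076 = 20.453.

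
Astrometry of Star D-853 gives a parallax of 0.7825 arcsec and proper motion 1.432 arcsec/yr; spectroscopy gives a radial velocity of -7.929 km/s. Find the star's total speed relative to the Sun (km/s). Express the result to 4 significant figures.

11.75 km/s

d = 1/p = 1/0.7825″ = 1.278 pc.
v_t = 4.740 μ d = 4.740 × 1.432 × 1.278 = 8.6747 km/s.
v = √(v_r² + v_t²) = √((-7.929)² + 8.6747²) = √138.119 = 11.752 km/s.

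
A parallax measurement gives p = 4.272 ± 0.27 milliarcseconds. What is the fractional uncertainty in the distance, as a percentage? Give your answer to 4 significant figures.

6.320%

For d = 1/p, |σ_d/d| = |σ_p/p|.
σ_p/p = 0.27 / 4.272 = 0.063202 = 6.3202%.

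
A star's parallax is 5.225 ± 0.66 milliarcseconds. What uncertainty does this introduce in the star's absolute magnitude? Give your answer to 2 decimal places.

M = m − 5 log₁₀ d + 5 = m + 5 log₁₀ p + 5, so ∂M/∂p = 5/(p ln 10).
σ_M = (5/ln 10) · (σ_p/p) = 2.1715 × 0.66/5.225 = 2.1715 × 0.12632 = 0.2743.

σ_M = 0.27 mag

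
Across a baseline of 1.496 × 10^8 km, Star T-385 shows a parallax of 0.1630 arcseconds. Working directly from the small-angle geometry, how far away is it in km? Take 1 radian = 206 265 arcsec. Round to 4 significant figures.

1.893 × 10^14 km

θ = 0.1630″ = 0.1630/206265 = 7.9025 × 10^-7 rad.
d = B/θ = (1.496 × 10^8) / (7.9025 × 10^-7) = 1.8931 × 10^14 km.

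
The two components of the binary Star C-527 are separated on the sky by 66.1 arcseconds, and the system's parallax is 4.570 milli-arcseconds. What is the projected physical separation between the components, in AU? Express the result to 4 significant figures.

d = 1/p = 1/0.004570″ = 218.82 pc.
At distance d (pc), an angle of θ arcsec spans θ·d AU: s = 66.1 × 218.82 = 14464 AU.

14460 AU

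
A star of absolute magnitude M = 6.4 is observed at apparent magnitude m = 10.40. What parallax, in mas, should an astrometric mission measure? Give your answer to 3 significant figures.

15.8 mas

m − M = 10.40 − 6.4 = 4.00.
d = 10^((m−M)/5 + 1) = 10^1.800 = 63.096 pc.
p = 1/d = 1/63.096 = 0.015849 arcsec = 15.849 mas.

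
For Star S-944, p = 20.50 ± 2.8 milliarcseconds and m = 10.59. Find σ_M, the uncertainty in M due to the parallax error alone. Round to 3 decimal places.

M = m − 5 log₁₀ d + 5 = m + 5 log₁₀ p + 5, so ∂M/∂p = 5/(p ln 10).
σ_M = (5/ln 10) · (σ_p/p) = 2.1715 × 2.8/20.50 = 2.1715 × 0.13659 = 0.29661.

σ_M = 0.297 mag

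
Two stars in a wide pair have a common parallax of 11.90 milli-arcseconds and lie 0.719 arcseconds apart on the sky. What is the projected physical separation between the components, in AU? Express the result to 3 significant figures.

60.4 AU

d = 1/p = 1/0.01190″ = 84.034 pc.
At distance d (pc), an angle of θ arcsec spans θ·d AU: s = 0.719 × 84.034 = 60.42 AU.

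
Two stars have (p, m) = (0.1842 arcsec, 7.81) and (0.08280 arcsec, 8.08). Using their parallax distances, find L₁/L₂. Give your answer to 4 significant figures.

d₁ = 1/p₁ = 1/0.1842″ = 5.4289 pc; d₂ = 1/p₂ = 1/0.08280″ = 12.077 pc.
M₁ = m₁ − 5 log₁₀ d₁ + 5 = 7.81 − 3.6736 + 5 = 9.1364.
M₂ = 8.08 − 5.4098 + 5 = 7.6702.
L₁/L₂ = 10^(0.4(M₂ − M₁)) = 10^(0.4 × (-1.4662)) = 10^(-0.58648) = 0.25913.

L₁/L₂ = 0.2591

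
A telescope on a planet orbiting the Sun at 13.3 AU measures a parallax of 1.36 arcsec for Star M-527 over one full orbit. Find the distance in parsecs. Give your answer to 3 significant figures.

9.78 pc

With baseline B (in AU) and parallax p (in arcsec), d = B/p parsecs.
d = 13.3 / 1.36 = 9.7794 pc.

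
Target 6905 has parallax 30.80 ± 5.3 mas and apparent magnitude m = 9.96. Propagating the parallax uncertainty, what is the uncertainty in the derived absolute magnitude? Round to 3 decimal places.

M = m − 5 log₁₀ d + 5 = m + 5 log₁₀ p + 5, so ∂M/∂p = 5/(p ln 10).
σ_M = (5/ln 10) · (σ_p/p) = 2.1715 × 5.3/30.80 = 2.1715 × 0.17208 = 0.37367.

σ_M = 0.374 mag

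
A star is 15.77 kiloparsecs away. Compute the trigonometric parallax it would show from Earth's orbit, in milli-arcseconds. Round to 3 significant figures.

0.0634 mas

d = 15.77 kpc = 15770 pc.
p = 1/d = 1/15770 = 0.000063412 arcsec.
= 0.000063412 × 1000 = 0.063412 mas.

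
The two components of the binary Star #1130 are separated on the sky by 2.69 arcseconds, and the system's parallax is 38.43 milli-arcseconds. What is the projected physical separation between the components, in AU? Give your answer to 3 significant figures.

70.0 AU

d = 1/p = 1/0.03843″ = 26.021 pc.
At distance d (pc), an angle of θ arcsec spans θ·d AU: s = 2.69 × 26.021 = 69.996 AU.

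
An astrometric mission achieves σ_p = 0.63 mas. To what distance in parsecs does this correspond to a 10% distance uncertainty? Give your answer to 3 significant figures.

σ_d/d = σ_p/p, so the condition is σ_p/p ≤ 0.10, i.e. p ≥ σ_p/0.10.
p_min = 0.63/0.10 = 6.3 mas = 0.0063 arcsec.
d_max = 1/p_min = 1/0.0063 = 158.73 pc.

159 pc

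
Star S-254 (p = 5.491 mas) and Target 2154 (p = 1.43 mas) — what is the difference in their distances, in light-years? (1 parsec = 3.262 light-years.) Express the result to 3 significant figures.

1690 ly

d_A = 1/0.005491″ = 182.12 pc; d_B = 1/0.001430″ = 699.3 pc.
|d_B − d_A| = |699.3 − 182.12| = 517.18 pc = 517.18 × 3.262 ly = 1687 ly.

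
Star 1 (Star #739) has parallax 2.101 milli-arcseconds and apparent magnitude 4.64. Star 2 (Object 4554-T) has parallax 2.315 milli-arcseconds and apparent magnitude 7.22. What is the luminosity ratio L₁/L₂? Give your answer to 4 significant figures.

d₁ = 1/p₁ = 1/0.002101″ = 475.96 pc; d₂ = 1/p₂ = 1/0.002315″ = 431.97 pc.
M₁ = m₁ − 5 log₁₀ d₁ + 5 = 4.64 − 13.3879 + 5 = -3.7479.
M₂ = 7.22 − 13.1773 + 5 = -0.9573.
L₁/L₂ = 10^(0.4(M₂ − M₁)) = 10^(0.4 × 2.7906) = 10^1.11624 = 13.069.

L₁/L₂ = 13.07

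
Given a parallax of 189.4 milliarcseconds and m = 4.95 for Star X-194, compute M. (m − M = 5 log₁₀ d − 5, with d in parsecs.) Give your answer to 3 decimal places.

M = 6.337

d = 1/p = 1/0.1894″ = 5.2798 pc.
m − M = 5 log₁₀(5.2798) − 5 = 3.6131 − 5 = -1.3869.
M = m − (m − M) = 4.95 − (-1.3869) = 6.337.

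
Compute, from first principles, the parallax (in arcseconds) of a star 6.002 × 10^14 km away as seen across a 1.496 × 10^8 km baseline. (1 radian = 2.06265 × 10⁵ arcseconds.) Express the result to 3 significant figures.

0.0514 arcsec

θ ≈ B/d = (1.496 × 10^8) / (6.002 × 10^14) = 2.4925 × 10^-7 rad.
In arcseconds: 2.4925 × 10^-7 × 206265 = 0.051412″.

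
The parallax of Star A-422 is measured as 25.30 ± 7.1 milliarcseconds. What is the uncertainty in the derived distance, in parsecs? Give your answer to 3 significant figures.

11.1 pc

d = 1/p, so σ_d = σ_p / p².
σ_d = 0.00710 / (0.02530)² = 0.00710 / 0.00064009 = 11.092 pc.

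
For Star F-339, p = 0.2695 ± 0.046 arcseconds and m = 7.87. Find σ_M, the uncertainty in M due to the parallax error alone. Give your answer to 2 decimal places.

σ_M = 0.37 mag

M = m − 5 log₁₀ d + 5 = m + 5 log₁₀ p + 5, so ∂M/∂p = 5/(p ln 10).
σ_M = (5/ln 10) · (σ_p/p) = 2.1715 × 0.046/0.2695 = 2.1715 × 0.17069 = 0.37065.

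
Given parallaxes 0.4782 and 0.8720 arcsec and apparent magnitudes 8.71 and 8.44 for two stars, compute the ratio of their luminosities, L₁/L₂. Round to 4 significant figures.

L₁/L₂ = 2.593

d₁ = 1/p₁ = 1/0.4782″ = 2.0912 pc; d₂ = 1/p₂ = 1/0.8720″ = 1.1468 pc.
M₁ = m₁ − 5 log₁₀ d₁ + 5 = 8.71 − 1.6020 + 5 = 12.1080.
M₂ = 8.44 − 0.2974 + 5 = 13.1426.
L₁/L₂ = 10^(0.4(M₂ − M₁)) = 10^(0.4 × 1.0346) = 10^0.41384 = 2.5932.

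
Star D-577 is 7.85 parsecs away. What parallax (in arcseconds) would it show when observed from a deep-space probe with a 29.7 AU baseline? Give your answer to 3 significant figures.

p (arcsec) = B (AU) / d (pc).
p = 29.7 / 7.85 = 3.7834 arcsec.

3.78 arcsec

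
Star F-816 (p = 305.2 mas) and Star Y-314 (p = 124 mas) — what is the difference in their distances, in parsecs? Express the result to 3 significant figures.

4.79 pc

d_A = 1/0.3052″ = 3.2765 pc; d_B = 1/0.1240″ = 8.0645 pc.
|d_B − d_A| = |8.0645 − 3.2765| = 4.788 pc.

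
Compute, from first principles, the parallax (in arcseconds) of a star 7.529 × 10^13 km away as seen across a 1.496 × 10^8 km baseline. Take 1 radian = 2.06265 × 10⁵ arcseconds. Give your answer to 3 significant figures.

θ ≈ B/d = (1.496 × 10^8) / (7.529 × 10^13) = 1.9870 × 10^-6 rad.
In arcseconds: 1.9870 × 10^-6 × 206265 = 0.40985″.

0.410 arcsec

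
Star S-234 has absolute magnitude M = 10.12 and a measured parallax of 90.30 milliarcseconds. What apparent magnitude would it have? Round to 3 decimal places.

d = 1/p = 1/0.09030″ = 11.074 pc.
m − M = 5 log₁₀ d − 5 = 5 log₁₀(11.074) − 5 = 5.2215 − 5 = 0.2215.
m = M + (m − M) = 10.12 + 0.2215 = 10.342.

m = 10.342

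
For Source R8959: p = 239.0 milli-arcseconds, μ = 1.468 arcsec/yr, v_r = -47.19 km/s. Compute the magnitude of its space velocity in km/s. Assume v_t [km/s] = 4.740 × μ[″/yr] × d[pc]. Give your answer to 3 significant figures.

55.4 km/s

d = 1/p = 1/0.2390″ = 4.1841 pc.
v_t = 4.740 μ d = 4.740 × 1.468 × 4.1841 = 29.114 km/s.
v = √(v_r² + v_t²) = √((-47.19)² + 29.114²) = √3074.52 = 55.448 km/s.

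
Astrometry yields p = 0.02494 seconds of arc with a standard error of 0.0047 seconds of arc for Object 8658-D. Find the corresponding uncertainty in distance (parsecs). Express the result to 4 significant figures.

7.556 pc

d = 1/p, so σ_d = σ_p / p².
σ_d = 0.00470 / (0.02494)² = 0.00470 / 0.000622 = 7.5563 pc.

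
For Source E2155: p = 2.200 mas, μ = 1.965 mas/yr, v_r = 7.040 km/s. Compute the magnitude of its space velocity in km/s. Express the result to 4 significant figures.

d = 1/p = 1/0.002200″ = 454.55 pc.
μ = 1.965 mas/yr = 0.001965 ″/yr.
v_t = 4.740 μ d = 4.740 × 0.001965 × 454.55 = 4.2337 km/s.
v = √(v_r² + v_t²) = √(7.040² + 4.2337²) = √67.4858 = 8.215 km/s.

8.215 km/s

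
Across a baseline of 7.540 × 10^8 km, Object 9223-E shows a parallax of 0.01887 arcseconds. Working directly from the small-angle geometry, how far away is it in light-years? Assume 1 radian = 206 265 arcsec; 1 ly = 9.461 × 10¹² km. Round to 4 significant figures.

871.1 ly

θ = 0.01887″ = 0.01887/206265 = 9.1484 × 10^-8 rad.
d = B/θ = (7.540 × 10^8) / (9.1484 × 10^-8) = 8.2419 × 10^15 km = (8.2419 × 10^15) / (9.461 × 10^12) ly = 871.14 ly.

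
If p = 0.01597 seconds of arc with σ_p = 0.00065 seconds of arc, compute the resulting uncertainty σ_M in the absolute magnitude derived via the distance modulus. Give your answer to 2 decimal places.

M = m − 5 log₁₀ d + 5 = m + 5 log₁₀ p + 5, so ∂M/∂p = 5/(p ln 10).
σ_M = (5/ln 10) · (σ_p/p) = 2.1715 × 0.00065/0.01597 = 2.1715 × 0.040701 = 0.088382.

σ_M = 0.09 mag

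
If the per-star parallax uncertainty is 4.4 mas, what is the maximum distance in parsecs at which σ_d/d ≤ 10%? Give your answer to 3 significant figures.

σ_d/d = σ_p/p, so the condition is σ_p/p ≤ 0.10, i.e. p ≥ σ_p/0.10.
p_min = 4.4/0.10 = 44 mas = 0.044 arcsec.
d_max = 1/p_min = 1/0.044 = 22.727 pc.

22.7 pc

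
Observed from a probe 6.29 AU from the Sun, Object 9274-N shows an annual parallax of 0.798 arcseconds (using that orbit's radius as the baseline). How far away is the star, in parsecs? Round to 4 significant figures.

7.882 pc

With baseline B (in AU) and parallax p (in arcsec), d = B/p parsecs.
d = 6.29 / 0.798 = 7.8822 pc.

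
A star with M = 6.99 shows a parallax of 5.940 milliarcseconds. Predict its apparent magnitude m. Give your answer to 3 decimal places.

d = 1/p = 1/0.005940″ = 168.35 pc.
m − M = 5 log₁₀ d − 5 = 5 log₁₀(168.35) − 5 = 11.1311 − 5 = 6.1311.
m = M + (m − M) = 6.99 + 6.1311 = 13.121.

m = 13.121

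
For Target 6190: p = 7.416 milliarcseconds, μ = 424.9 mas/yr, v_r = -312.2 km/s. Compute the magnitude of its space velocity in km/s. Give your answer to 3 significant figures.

414 km/s

d = 1/p = 1/0.007416″ = 134.84 pc.
μ = 424.9 mas/yr = 0.4249 ″/yr.
v_t = 4.740 μ d = 4.740 × 0.4249 × 134.84 = 271.57 km/s.
v = √(v_r² + v_t²) = √((-312.2)² + 271.57²) = √171219 = 413.79 km/s.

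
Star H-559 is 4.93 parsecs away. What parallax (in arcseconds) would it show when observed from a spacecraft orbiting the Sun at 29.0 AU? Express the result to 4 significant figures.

5.882 arcsec

p (arcsec) = B (AU) / d (pc).
p = 29.0 / 4.93 = 5.8824 arcsec.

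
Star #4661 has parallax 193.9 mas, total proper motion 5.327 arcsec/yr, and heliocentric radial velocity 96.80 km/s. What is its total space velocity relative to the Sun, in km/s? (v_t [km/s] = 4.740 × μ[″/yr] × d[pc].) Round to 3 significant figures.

162 km/s

d = 1/p = 1/0.1939″ = 5.1573 pc.
v_t = 4.740 μ d = 4.740 × 5.327 × 5.1573 = 130.22 km/s.
v = √(v_r² + v_t²) = √(96.80² + 130.22²) = √26327.5 = 162.26 km/s.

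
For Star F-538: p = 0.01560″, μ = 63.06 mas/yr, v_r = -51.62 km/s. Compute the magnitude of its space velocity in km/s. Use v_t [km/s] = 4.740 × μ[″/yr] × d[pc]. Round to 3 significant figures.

d = 1/p = 1/0.01560″ = 64.103 pc.
μ = 63.06 mas/yr = 0.06306 ″/yr.
v_t = 4.740 μ d = 4.740 × 0.06306 × 64.103 = 19.161 km/s.
v = √(v_r² + v_t²) = √((-51.62)² + 19.161²) = √3031.77 = 55.062 km/s.

55.1 km/s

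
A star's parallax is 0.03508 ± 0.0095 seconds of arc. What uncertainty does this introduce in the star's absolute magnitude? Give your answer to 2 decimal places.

σ_M = 0.59 mag

M = m − 5 log₁₀ d + 5 = m + 5 log₁₀ p + 5, so ∂M/∂p = 5/(p ln 10).
σ_M = (5/ln 10) · (σ_p/p) = 2.1715 × 0.0095/0.03508 = 2.1715 × 0.27081 = 0.58806.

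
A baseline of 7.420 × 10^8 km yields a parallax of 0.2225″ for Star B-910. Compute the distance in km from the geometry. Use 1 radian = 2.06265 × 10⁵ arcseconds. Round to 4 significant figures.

6.879 × 10^14 km

θ = 0.2225″ = 0.2225/206265 = 1.0787 × 10^-6 rad.
d = B/θ = (7.420 × 10^8) / (1.0787 × 10^-6) = 6.8787 × 10^14 km.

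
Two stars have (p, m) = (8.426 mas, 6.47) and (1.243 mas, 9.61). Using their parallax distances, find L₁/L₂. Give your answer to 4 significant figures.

L₁/L₂ = 0.3924

d₁ = 1/p₁ = 1/0.008426″ = 118.68 pc; d₂ = 1/p₂ = 1/0.001243″ = 804.51 pc.
M₁ = m₁ − 5 log₁₀ d₁ + 5 = 6.47 − 10.3719 + 5 = 1.0981.
M₂ = 9.61 − 14.5277 + 5 = 0.0823.
L₁/L₂ = 10^(0.4(M₂ − M₁)) = 10^(0.4 × (-1.0158)) = 10^(-0.40632) = 0.39236.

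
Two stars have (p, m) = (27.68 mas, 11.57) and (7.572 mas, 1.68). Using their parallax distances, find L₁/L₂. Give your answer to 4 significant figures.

d₁ = 1/p₁ = 1/0.02768″ = 36.127 pc; d₂ = 1/p₂ = 1/0.007572″ = 132.07 pc.
M₁ = m₁ − 5 log₁₀ d₁ + 5 = 11.57 − 7.7892 + 5 = 8.7808.
M₂ = 1.68 − 10.6040 + 5 = -3.9240.
L₁/L₂ = 10^(0.4(M₂ − M₁)) = 10^(0.4 × (-12.7048)) = 10^(-5.08192) = 0.0000082809.

L₁/L₂ = 8.281 × 10^-6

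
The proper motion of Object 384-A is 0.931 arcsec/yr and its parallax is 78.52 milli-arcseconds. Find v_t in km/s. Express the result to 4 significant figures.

56.20 km/s

d = 1/p = 1/0.07852″ = 12.736 pc.
v_t = 4.74 × μ × d = 4.74 × 0.931 × 12.736 = 56.203 km/s.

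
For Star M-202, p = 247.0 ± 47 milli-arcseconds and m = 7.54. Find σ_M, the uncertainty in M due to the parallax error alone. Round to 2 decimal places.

σ_M = 0.41 mag

M = m − 5 log₁₀ d + 5 = m + 5 log₁₀ p + 5, so ∂M/∂p = 5/(p ln 10).
σ_M = (5/ln 10) · (σ_p/p) = 2.1715 × 47/247.0 = 2.1715 × 0.19028 = 0.41319.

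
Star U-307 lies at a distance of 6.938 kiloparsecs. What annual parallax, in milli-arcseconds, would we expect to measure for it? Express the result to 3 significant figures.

0.144 mas

d = 6.938 kpc = 6938 pc.
p = 1/d = 1/6938 = 0.00014413 arcsec.
= 0.00014413 × 1000 = 0.14413 mas.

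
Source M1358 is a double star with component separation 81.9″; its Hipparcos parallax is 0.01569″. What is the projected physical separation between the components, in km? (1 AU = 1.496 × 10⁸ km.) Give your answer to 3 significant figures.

7.81 × 10^11 km

d = 1/p = 1/0.01569″ = 63.735 pc.
At distance d (pc), an angle of θ arcsec spans θ·d AU: s = 81.9 × 63.735 = 5219.9 AU.
= 5219.9 × 1.496 × 10⁸ km = 7.8090 × 10^11 km.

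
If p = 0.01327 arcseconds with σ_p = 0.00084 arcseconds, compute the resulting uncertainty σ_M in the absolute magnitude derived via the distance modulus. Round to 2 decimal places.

σ_M = 0.14 mag

M = m − 5 log₁₀ d + 5 = m + 5 log₁₀ p + 5, so ∂M/∂p = 5/(p ln 10).
σ_M = (5/ln 10) · (σ_p/p) = 2.1715 × 0.00084/0.01327 = 2.1715 × 0.063301 = 0.13746.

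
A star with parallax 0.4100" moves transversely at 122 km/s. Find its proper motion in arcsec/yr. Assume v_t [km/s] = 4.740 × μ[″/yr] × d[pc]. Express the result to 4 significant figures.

10.55 arcsec/yr

d = 1/p = 1/0.4100″ = 2.439 pc.
μ = v_t / (4.74 d) = 122 / (4.74 × 2.439) = 122 / 11.561 = 10.553 ″/yr.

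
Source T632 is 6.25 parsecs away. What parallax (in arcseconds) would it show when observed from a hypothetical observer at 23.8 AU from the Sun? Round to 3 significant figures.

3.81 arcsec

p (arcsec) = B (AU) / d (pc).
p = 23.8 / 6.25 = 3.808 arcsec.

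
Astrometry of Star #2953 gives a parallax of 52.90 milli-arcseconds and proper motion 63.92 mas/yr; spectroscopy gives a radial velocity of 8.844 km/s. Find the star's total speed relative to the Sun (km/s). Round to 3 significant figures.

d = 1/p = 1/0.05290″ = 18.904 pc.
μ = 63.92 mas/yr = 0.06392 ″/yr.
v_t = 4.740 μ d = 4.740 × 0.06392 × 18.904 = 5.7275 km/s.
v = √(v_r² + v_t²) = √(8.844² + 5.7275²) = √111.021 = 10.537 km/s.

10.5 km/s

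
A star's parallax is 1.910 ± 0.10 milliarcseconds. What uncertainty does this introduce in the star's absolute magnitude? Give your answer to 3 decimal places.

M = m − 5 log₁₀ d + 5 = m + 5 log₁₀ p + 5, so ∂M/∂p = 5/(p ln 10).
σ_M = (5/ln 10) · (σ_p/p) = 2.1715 × 0.10/1.910 = 2.1715 × 0.052356 = 0.11369.

σ_M = 0.114 mag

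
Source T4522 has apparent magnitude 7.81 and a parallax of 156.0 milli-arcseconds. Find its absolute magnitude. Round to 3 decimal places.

d = 1/p = 1/0.1560″ = 6.4103 pc.
m − M = 5 log₁₀(6.4103) − 5 = 4.0344 − 5 = -0.9656.
M = m − (m − M) = 7.81 − (-0.9656) = 8.776.

M = 8.776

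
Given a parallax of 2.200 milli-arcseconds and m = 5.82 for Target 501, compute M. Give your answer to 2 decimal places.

M = -2.47

d = 1/p = 1/0.002200″ = 454.55 pc.
m − M = 5 log₁₀(454.55) − 5 = 13.2879 − 5 = 8.2879.
M = m − (m − M) = 5.82 − 8.2879 = -2.47.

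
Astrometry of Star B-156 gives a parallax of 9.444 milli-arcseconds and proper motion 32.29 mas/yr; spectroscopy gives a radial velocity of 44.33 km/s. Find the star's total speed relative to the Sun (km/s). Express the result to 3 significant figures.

d = 1/p = 1/0.009444″ = 105.89 pc.
μ = 32.29 mas/yr = 0.03229 ″/yr.
v_t = 4.740 μ d = 4.740 × 0.03229 × 105.89 = 16.207 km/s.
v = √(v_r² + v_t²) = √(44.33² + 16.207²) = √2227.82 = 47.2 km/s.

47.2 km/s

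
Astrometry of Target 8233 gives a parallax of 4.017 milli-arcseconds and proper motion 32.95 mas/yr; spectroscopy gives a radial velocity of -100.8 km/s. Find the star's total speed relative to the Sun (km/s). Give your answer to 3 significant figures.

d = 1/p = 1/0.004017″ = 248.94 pc.
μ = 32.95 mas/yr = 0.03295 ″/yr.
v_t = 4.740 μ d = 4.740 × 0.03295 × 248.94 = 38.88 km/s.
v = √(v_r² + v_t²) = √((-100.8)² + 38.88²) = √11672.3 = 108.04 km/s.

108 km/s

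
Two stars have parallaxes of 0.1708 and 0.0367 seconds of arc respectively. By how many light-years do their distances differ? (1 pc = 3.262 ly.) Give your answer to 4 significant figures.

d_A = 1/0.1708″ = 5.8548 pc; d_B = 1/0.03670″ = 27.248 pc.
|d_B − d_A| = |27.248 − 5.8548| = 21.393 pc = 21.393 × 3.262 ly = 69.784 ly.

69.78 ly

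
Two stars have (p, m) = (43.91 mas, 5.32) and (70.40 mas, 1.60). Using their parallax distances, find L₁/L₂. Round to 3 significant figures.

L₁/L₂ = 0.0836

d₁ = 1/p₁ = 1/0.04391″ = 22.774 pc; d₂ = 1/p₂ = 1/0.07040″ = 14.205 pc.
M₁ = m₁ − 5 log₁₀ d₁ + 5 = 5.32 − 6.7872 + 5 = 3.5328.
M₂ = 1.60 − 5.7622 + 5 = 0.8378.
L₁/L₂ = 10^(0.4(M₂ − M₁)) = 10^(0.4 × (-2.6950)) = 10^(-1.07800) = 0.08356.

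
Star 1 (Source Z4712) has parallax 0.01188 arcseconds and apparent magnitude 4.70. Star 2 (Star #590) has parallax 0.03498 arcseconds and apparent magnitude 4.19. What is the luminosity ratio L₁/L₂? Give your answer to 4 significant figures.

d₁ = 1/p₁ = 1/0.01188″ = 84.175 pc; d₂ = 1/p₂ = 1/0.03498″ = 28.588 pc.
M₁ = m₁ − 5 log₁₀ d₁ + 5 = 4.70 − 9.6259 + 5 = 0.0741.
M₂ = 4.19 − 7.2809 + 5 = 1.9091.
L₁/L₂ = 10^(0.4(M₂ − M₁)) = 10^(0.4 × 1.8350) = 10^0.73400 = 5.42.

L₁/L₂ = 5.420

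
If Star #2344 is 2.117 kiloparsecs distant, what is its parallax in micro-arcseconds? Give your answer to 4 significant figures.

472.4 μas

d = 2.117 kpc = 2117 pc.
p = 1/d = 1/2117 = 0.00047237 arcsec.
= 0.00047237 × 10⁶ = 472.37 μas.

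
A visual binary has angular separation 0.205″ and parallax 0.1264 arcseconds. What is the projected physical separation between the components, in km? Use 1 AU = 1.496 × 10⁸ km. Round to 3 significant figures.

d = 1/p = 1/0.1264″ = 7.9114 pc.
At distance d (pc), an angle of θ arcsec spans θ·d AU: s = 0.205 × 7.9114 = 1.6218 AU.
= 1.6218 × 1.496 × 10⁸ km = 2.4262 × 10^8 km.

2.43 × 10^8 km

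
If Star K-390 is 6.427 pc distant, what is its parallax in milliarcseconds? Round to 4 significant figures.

155.6 mas

p = 1/d = 1/6.427 = 0.15559 arcsec.
= 0.15559 × 1000 = 155.59 mas.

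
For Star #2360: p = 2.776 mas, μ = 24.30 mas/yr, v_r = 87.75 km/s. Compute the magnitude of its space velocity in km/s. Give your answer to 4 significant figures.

d = 1/p = 1/0.002776″ = 360.23 pc.
μ = 24.30 mas/yr = 0.02430 ″/yr.
v_t = 4.740 μ d = 4.740 × 0.02430 × 360.23 = 41.492 km/s.
v = √(v_r² + v_t²) = √(87.75² + 41.492²) = √9421.65 = 97.065 km/s.

97.07 km/s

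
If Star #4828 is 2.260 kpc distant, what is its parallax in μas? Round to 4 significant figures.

442.5 μas

d = 2.260 kpc = 2260 pc.
p = 1/d = 1/2260 = 0.00044248 arcsec.
= 0.00044248 × 10⁶ = 442.48 μas.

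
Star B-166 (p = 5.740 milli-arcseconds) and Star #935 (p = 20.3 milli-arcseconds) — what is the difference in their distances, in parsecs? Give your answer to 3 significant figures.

125 pc

d_A = 1/0.005740″ = 174.22 pc; d_B = 1/0.02030″ = 49.261 pc.
|d_B − d_A| = |49.261 − 174.22| = 124.96 pc.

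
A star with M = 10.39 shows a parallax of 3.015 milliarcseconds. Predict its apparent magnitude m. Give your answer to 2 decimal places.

d = 1/p = 1/0.003015″ = 331.67 pc.
m − M = 5 log₁₀ d − 5 = 5 log₁₀(331.67) − 5 = 12.6035 − 5 = 7.6035.
m = M + (m − M) = 10.39 + 7.6035 = 17.99.

m = 17.99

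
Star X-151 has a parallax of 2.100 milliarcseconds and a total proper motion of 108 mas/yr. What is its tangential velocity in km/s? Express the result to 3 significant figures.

244 km/s

d = 1/p = 1/0.002100″ = 476.19 pc.
μ = 108 mas/yr = 0.108 ″/yr.
v_t = 4.74 × μ × d = 4.74 × 0.108 × 476.19 = 243.77 km/s.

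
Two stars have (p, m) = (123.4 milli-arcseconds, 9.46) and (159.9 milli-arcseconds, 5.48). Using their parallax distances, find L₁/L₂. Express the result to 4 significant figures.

L₁/L₂ = 0.04296

d₁ = 1/p₁ = 1/0.1234″ = 8.1037 pc; d₂ = 1/p₂ = 1/0.1599″ = 6.2539 pc.
M₁ = m₁ − 5 log₁₀ d₁ + 5 = 9.46 − 4.5434 + 5 = 9.9166.
M₂ = 5.48 − 3.9808 + 5 = 6.4992.
L₁/L₂ = 10^(0.4(M₂ − M₁)) = 10^(0.4 × (-3.4174)) = 10^(-1.36696) = 0.042958.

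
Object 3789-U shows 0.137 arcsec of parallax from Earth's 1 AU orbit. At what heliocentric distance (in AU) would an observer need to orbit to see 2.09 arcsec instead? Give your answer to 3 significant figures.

15.3 AU

Parallax scales linearly with baseline: p ∝ B, so B = p_target / p_Earth × 1 AU.
B = 2.09 / 0.137 = 15.255 AU.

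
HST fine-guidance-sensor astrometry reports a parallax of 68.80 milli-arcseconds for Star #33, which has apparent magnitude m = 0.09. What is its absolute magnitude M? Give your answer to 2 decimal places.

M = -0.72

d = 1/p = 1/0.06880″ = 14.535 pc.
m − M = 5 log₁₀(14.535) − 5 = 5.8121 − 5 = 0.8121.
M = m − (m − M) = 0.09 − 0.8121 = -0.72.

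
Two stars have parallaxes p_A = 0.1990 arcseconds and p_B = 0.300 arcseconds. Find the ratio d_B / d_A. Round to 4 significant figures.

0.6633

Since d = 1/p, d_B/d_A = p_A/p_B.
= 0.1990 / 0.300 = 0.66333.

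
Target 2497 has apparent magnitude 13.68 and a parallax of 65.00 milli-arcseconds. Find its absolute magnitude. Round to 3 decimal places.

M = 12.745

d = 1/p = 1/0.06500″ = 15.385 pc.
m − M = 5 log₁₀(15.385) − 5 = 5.9355 − 5 = 0.9355.
M = m − (m − M) = 13.68 − 0.9355 = 12.745.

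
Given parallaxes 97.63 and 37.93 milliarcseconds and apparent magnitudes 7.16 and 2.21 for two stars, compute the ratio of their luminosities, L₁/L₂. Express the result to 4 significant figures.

d₁ = 1/p₁ = 1/0.09763″ = 10.243 pc; d₂ = 1/p₂ = 1/0.03793″ = 26.364 pc.
M₁ = m₁ − 5 log₁₀ d₁ + 5 = 7.16 − 5.0521 + 5 = 7.1079.
M₂ = 2.21 − 7.1051 + 5 = 0.1049.
L₁/L₂ = 10^(0.4(M₂ − M₁)) = 10^(0.4 × (-7.0030)) = 10^(-2.80120) = 0.0015805.

L₁/L₂ = 0.001581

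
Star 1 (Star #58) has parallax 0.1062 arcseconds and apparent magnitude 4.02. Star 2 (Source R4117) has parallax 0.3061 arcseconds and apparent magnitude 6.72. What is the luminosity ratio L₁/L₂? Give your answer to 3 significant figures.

d₁ = 1/p₁ = 1/0.1062″ = 9.4162 pc; d₂ = 1/p₂ = 1/0.3061″ = 3.2669 pc.
M₁ = m₁ − 5 log₁₀ d₁ + 5 = 4.02 − 4.8694 + 5 = 4.1506.
M₂ = 6.72 − 2.5707 + 5 = 9.1493.
L₁/L₂ = 10^(0.4(M₂ − M₁)) = 10^(0.4 × 4.9987) = 10^1.99948 = 99.88.

L₁/L₂ = 99.9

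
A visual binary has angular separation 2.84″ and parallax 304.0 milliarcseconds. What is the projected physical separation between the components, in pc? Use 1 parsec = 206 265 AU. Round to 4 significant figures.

4.529 × 10^-5 pc

d = 1/p = 1/0.3040″ = 3.2895 pc.
At distance d (pc), an angle of θ arcsec spans θ·d AU: s = 2.84 × 3.2895 = 9.3422 AU.
= 9.3422 / 206265 = 4.5292 × 10^-5 pc.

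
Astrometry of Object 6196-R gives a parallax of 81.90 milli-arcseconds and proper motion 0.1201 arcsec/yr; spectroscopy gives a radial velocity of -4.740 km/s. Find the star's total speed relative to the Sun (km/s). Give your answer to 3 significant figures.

8.41 km/s

d = 1/p = 1/0.08190″ = 12.21 pc.
v_t = 4.740 μ d = 4.740 × 0.1201 × 12.21 = 6.9508 km/s.
v = √(v_r² + v_t²) = √((-4.740)² + 6.9508²) = √70.7812 = 8.4132 km/s.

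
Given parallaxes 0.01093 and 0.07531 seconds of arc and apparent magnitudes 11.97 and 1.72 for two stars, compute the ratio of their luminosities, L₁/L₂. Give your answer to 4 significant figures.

L₁/L₂ = 0.003771

d₁ = 1/p₁ = 1/0.01093″ = 91.491 pc; d₂ = 1/p₂ = 1/0.07531″ = 13.278 pc.
M₁ = m₁ − 5 log₁₀ d₁ + 5 = 11.97 − 9.8069 + 5 = 7.1631.
M₂ = 1.72 − 5.6157 + 5 = 1.1043.
L₁/L₂ = 10^(0.4(M₂ − M₁)) = 10^(0.4 × (-6.0588)) = 10^(-2.42352) = 0.0037712.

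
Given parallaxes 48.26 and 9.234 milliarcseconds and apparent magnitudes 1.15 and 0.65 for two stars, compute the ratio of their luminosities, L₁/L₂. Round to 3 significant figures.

L₁/L₂ = 0.0231

d₁ = 1/p₁ = 1/0.04826″ = 20.721 pc; d₂ = 1/p₂ = 1/0.009234″ = 108.3 pc.
M₁ = m₁ − 5 log₁₀ d₁ + 5 = 1.15 − 6.5821 + 5 = -0.4321.
M₂ = 0.65 − 10.1731 + 5 = -4.5231.
L₁/L₂ = 10^(0.4(M₂ − M₁)) = 10^(0.4 × (-4.0910)) = 10^(-1.63640) = 0.023099.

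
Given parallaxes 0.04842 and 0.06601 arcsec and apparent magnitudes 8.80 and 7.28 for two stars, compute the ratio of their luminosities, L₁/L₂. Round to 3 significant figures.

d₁ = 1/p₁ = 1/0.04842″ = 20.653 pc; d₂ = 1/p₂ = 1/0.06601″ = 15.149 pc.
M₁ = m₁ − 5 log₁₀ d₁ + 5 = 8.80 − 6.5749 + 5 = 7.2251.
M₂ = 7.28 − 5.9019 + 5 = 6.3781.
L₁/L₂ = 10^(0.4(M₂ − M₁)) = 10^(0.4 × (-0.8470)) = 10^(-0.33880) = 0.45835.

L₁/L₂ = 0.458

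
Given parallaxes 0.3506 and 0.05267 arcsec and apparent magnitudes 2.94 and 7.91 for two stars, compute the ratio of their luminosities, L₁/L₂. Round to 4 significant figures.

L₁/L₂ = 2.195

d₁ = 1/p₁ = 1/0.3506″ = 2.8523 pc; d₂ = 1/p₂ = 1/0.05267″ = 18.986 pc.
M₁ = m₁ − 5 log₁₀ d₁ + 5 = 2.94 − 2.2760 + 5 = 5.6640.
M₂ = 7.91 − 6.3922 + 5 = 6.5178.
L₁/L₂ = 10^(0.4(M₂ − M₁)) = 10^(0.4 × 0.8538) = 10^0.34152 = 2.1954.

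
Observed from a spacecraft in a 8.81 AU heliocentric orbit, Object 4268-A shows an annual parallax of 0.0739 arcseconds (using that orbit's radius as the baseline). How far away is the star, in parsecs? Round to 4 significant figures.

119.2 pc

With baseline B (in AU) and parallax p (in arcsec), d = B/p parsecs.
d = 8.81 / 0.0739 = 119.22 pc.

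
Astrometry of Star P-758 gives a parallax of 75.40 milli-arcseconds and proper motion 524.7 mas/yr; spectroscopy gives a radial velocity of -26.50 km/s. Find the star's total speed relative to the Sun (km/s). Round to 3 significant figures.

d = 1/p = 1/0.07540″ = 13.263 pc.
μ = 524.7 mas/yr = 0.5247 ″/yr.
v_t = 4.740 μ d = 4.740 × 0.5247 × 13.263 = 32.986 km/s.
v = √(v_r² + v_t²) = √((-26.50)² + 32.986²) = √1790.33 = 42.312 km/s.

42.3 km/s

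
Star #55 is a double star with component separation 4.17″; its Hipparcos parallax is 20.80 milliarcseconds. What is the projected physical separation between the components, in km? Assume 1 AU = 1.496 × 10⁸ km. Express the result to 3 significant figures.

3.00 × 10^10 km

d = 1/p = 1/0.02080″ = 48.077 pc.
At distance d (pc), an angle of θ arcsec spans θ·d AU: s = 4.17 × 48.077 = 200.48 AU.
= 200.48 × 1.496 × 10⁸ km = 2.9992 × 10^10 km.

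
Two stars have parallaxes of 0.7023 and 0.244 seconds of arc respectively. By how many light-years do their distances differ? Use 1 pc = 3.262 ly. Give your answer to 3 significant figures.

d_A = 1/0.7023″ = 1.4239 pc; d_B = 1/0.2440″ = 4.0984 pc.
|d_B − d_A| = |4.0984 − 1.4239| = 2.6745 pc = 2.6745 × 3.262 ly = 8.7242 ly.

8.72 ly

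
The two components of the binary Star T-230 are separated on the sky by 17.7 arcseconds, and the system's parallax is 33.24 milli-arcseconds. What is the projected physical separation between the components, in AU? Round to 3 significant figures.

532 AU

d = 1/p = 1/0.03324″ = 30.084 pc.
At distance d (pc), an angle of θ arcsec spans θ·d AU: s = 17.7 × 30.084 = 532.49 AU.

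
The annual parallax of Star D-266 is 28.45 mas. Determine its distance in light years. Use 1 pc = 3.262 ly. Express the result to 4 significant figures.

p = 28.45 mas = 0.02845 arcsec.
d = 1/p = 1/0.02845 = 35.149 pc.
In light-years: 35.149 × 3.262 = 114.66 ly.

114.7 light years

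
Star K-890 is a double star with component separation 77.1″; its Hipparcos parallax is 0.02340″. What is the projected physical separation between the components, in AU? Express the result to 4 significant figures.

3295 AU

d = 1/p = 1/0.02340″ = 42.735 pc.
At distance d (pc), an angle of θ arcsec spans θ·d AU: s = 77.1 × 42.735 = 3294.9 AU.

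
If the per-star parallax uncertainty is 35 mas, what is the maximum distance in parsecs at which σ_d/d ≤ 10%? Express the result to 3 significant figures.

σ_d/d = σ_p/p, so the condition is σ_p/p ≤ 0.10, i.e. p ≥ σ_p/0.10.
p_min = 35/0.10 = 350 mas = 0.35 arcsec.
d_max = 1/p_min = 1/0.35 = 2.8571 pc.

2.86 pc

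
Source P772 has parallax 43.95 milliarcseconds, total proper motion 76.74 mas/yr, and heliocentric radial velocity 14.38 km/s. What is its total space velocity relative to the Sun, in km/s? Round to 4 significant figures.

d = 1/p = 1/0.04395″ = 22.753 pc.
μ = 76.74 mas/yr = 0.07674 ″/yr.
v_t = 4.740 μ d = 4.740 × 0.07674 × 22.753 = 8.2763 km/s.
v = √(v_r² + v_t²) = √(14.38² + 8.2763²) = √275.282 = 16.592 km/s.

16.59 km/s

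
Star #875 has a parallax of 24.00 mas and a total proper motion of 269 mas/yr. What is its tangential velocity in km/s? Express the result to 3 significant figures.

d = 1/p = 1/0.02400″ = 41.667 pc.
μ = 269 mas/yr = 0.269 ″/yr.
v_t = 4.74 × μ × d = 4.74 × 0.269 × 41.667 = 53.128 km/s.

53.1 km/s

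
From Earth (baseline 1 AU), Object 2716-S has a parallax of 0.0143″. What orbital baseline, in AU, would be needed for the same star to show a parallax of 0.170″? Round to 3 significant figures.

Parallax scales linearly with baseline: p ∝ B, so B = p_target / p_Earth × 1 AU.
B = 0.170 / 0.0143 = 11.888 AU.

11.9 AU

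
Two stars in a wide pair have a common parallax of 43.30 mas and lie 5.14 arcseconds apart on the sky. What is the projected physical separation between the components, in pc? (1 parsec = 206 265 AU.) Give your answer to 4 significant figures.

d = 1/p = 1/0.04330″ = 23.095 pc.
At distance d (pc), an angle of θ arcsec spans θ·d AU: s = 5.14 × 23.095 = 118.71 AU.
= 118.71 / 206265 = 0.00057552 pc.

0.0005755 pc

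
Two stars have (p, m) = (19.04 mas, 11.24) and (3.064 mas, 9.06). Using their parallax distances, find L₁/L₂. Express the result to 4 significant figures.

L₁/L₂ = 0.003477

d₁ = 1/p₁ = 1/0.01904″ = 52.521 pc; d₂ = 1/p₂ = 1/0.003064″ = 326.37 pc.
M₁ = m₁ − 5 log₁₀ d₁ + 5 = 11.24 − 8.6017 + 5 = 7.6383.
M₂ = 9.06 − 12.5686 + 5 = 1.4914.
L₁/L₂ = 10^(0.4(M₂ − M₁)) = 10^(0.4 × (-6.1469)) = 10^(-2.45876) = 0.0034773.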